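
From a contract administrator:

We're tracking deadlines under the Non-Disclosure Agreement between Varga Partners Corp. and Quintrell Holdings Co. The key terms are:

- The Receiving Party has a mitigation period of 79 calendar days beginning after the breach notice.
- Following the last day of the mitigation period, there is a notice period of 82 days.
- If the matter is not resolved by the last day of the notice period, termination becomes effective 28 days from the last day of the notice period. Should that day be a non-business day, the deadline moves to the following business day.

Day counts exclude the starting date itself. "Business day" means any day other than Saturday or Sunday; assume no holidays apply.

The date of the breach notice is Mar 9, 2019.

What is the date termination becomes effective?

The last day of the mitigation period: Mar 9, 2019 + 79 days = May 27, 2019.
The last day of the notice period: May 27, 2019 + 82 days = Aug 17, 2019.
The date termination becomes effective: Aug 17, 2019 + 28 days = Sep 14, 2019. That falls on a Saturday, so it rolls to the next business day, Monday, Sep 16, 2019.

Sep 16, 2019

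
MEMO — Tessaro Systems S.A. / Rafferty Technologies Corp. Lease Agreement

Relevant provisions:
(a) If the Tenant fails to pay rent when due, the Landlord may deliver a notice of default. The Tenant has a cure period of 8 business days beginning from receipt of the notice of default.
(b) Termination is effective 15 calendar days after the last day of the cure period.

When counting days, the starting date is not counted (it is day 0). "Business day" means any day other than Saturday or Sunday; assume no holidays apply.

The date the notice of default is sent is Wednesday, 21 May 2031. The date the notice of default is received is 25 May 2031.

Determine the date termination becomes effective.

19 June 2031

The last day of the cure period: counting 8 business days from Sunday, 25 May 2031 (May 26, May 27, May 28, May 29, May 30, Jun 2, Jun 3, Jun 4, skipping weekends) reaches Wednesday, 4 June 2031.
The date termination becomes effective: 15 calendar days after 4 June 2031 is 19 June 2031.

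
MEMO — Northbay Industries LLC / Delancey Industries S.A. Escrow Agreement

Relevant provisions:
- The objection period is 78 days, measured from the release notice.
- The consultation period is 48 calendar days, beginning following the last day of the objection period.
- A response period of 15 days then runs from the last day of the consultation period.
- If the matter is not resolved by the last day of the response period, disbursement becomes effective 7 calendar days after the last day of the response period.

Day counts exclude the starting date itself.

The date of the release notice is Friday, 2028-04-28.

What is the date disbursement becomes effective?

The last day of the objection period: 78 calendar days after 2028-04-28 is 2028-07-15.
The last day of the consultation period: 48 calendar days after 2028-07-15 is 2028-09-01.
Adding 15 calendar days to 2028-09-01 gives 2028-09-16, which is the last day of the response period.
The date disbursement becomes effective: 7 calendar days after 2028-09-16 is 2028-09-23.

2028-09-23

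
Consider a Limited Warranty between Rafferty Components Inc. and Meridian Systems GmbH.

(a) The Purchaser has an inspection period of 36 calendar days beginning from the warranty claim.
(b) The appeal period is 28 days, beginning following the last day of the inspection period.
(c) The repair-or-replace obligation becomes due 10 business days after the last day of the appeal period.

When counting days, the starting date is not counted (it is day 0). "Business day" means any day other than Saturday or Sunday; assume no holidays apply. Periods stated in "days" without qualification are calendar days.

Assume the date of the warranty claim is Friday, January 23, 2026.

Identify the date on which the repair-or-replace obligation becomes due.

The last day of the inspection period: January 23, 2026 + 36 days = February 28, 2026.
The last day of the appeal period: 28 calendar days after February 28, 2026 is March 28, 2026.
The date on which the repair-or-replace obligation becomes due: 10 business days after Saturday, March 28, 2026, skipping weekends — Mar 30, Mar 31, Apr 1, Apr 2, Apr 3, Apr 6, Apr 7, Apr 8, Apr 9, Apr 10 — lands on Friday, April 10, 2026.

April 10, 2026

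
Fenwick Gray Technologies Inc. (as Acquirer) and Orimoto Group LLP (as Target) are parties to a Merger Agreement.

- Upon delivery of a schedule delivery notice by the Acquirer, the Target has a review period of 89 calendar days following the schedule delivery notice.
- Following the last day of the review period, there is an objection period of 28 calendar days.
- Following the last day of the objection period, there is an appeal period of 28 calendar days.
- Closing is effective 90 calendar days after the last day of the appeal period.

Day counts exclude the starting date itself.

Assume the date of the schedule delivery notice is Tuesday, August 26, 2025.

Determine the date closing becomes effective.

Adding 89 calendar days to August 26, 2025 gives November 23, 2025, which is the last day of the review period.
Adding 28 calendar days to November 23, 2025 gives December 21, 2025, which is the last day of the objection period.
Adding 28 calendar days to December 21, 2025 gives January 18, 2026, which is the last day of the appeal period.
The date closing becomes effective: 90 calendar days after January 18, 2026 is April 18, 2026.

April 18, 2026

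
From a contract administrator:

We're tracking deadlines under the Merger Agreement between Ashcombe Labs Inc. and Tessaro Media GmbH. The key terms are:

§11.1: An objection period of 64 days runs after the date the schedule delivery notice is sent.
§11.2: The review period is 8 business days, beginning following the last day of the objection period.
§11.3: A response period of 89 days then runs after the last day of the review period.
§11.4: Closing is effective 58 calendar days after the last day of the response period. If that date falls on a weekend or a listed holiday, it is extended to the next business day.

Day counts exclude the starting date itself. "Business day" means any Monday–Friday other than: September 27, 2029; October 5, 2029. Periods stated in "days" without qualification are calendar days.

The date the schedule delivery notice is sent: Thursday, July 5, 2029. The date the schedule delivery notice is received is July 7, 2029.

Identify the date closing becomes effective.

February 13, 2030

Adding 64 calendar days to July 5, 2029 gives September 7, 2029, which is the last day of the objection period.
From Friday, September 7, 2029, 8 business days (Sep 10, Sep 11, Sep 12, Sep 13, Sep 14, Sep 17, Sep 18, Sep 19, skipping weekends) brings us to Wednesday, September 19, 2029, which is the last day of the review period.
Adding 89 calendar days to September 19, 2029 gives December 17, 2029, which is the last day of the response period.
Adding 58 calendar days to December 17, 2029 gives February 13, 2030, which is the date closing becomes effective. February 13, 2030 is a Wednesday and is not a listed holiday, so no roll-forward applies.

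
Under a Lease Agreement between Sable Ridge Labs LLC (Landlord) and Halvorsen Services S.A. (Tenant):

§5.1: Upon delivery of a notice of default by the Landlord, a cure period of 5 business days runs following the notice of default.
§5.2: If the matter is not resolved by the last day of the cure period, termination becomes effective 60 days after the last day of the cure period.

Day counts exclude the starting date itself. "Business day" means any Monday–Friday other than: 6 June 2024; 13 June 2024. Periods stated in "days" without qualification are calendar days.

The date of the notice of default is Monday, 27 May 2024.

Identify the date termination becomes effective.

From Monday, 27 May 2024, 5 business days (May 28, May 29, May 30, May 31, Jun 3, skipping weekends) brings us to Monday, 3 June 2024, which is the last day of the cure period.
The date termination becomes effective: 60 calendar days after 3 June 2024 is 2 August 2024.

2 August 2024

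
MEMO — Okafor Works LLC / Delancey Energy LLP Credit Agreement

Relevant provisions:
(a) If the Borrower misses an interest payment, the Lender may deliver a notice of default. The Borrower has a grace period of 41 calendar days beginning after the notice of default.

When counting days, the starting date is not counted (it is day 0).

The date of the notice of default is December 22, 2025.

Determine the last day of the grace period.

Adding 41 calendar days to December 22, 2025 gives February 1, 2026, which is the last day of the grace period.

February 1, 2026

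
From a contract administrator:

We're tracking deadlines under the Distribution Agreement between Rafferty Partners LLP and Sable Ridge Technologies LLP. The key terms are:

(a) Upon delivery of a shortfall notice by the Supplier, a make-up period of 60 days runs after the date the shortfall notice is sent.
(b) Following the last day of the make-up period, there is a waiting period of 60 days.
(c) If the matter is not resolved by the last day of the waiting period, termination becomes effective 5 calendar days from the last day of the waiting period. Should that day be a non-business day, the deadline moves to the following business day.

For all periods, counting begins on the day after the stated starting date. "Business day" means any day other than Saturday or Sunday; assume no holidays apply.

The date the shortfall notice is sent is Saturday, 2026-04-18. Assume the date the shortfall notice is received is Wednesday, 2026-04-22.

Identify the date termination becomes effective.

2026-08-21

Adding 60 calendar days to 2026-04-18 gives 2026-06-17, which is the last day of the make-up period.
The last day of the waiting period: 2026-06-17 + 60 days = 2026-08-16.
The date termination becomes effective: 2026-08-16 + 5 days = 2026-08-21. 2026-08-21 is a Friday, so no roll-forward applies.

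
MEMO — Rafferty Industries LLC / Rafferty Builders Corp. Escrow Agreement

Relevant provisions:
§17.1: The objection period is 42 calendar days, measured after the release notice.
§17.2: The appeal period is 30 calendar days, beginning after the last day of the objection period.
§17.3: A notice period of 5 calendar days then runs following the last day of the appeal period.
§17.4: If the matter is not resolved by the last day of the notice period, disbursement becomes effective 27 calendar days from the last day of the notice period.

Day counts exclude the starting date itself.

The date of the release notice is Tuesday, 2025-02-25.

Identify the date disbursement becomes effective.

2025-06-09

Adding 42 calendar days to 2025-02-25 gives 2025-04-08, which is the last day of the objection period.
The last day of the appeal period: 2025-04-08 + 30 days = 2025-05-08.
Adding 5 calendar days to 2025-05-08 gives 2025-05-13, which is the last day of the notice period.
The date disbursement becomes effective: 2025-05-13 + 27 days = 2025-06-09.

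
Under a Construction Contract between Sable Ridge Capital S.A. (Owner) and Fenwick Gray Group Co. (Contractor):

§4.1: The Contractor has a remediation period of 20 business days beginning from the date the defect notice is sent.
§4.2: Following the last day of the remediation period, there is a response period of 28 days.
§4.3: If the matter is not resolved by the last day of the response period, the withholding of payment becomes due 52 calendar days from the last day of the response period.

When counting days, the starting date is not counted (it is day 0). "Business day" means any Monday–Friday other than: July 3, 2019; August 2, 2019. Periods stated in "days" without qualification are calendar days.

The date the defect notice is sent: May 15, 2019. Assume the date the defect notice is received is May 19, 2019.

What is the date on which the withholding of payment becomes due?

The last day of the remediation period: counting 20 business days from Wednesday, May 15, 2019 (May 16, May 17, May 20, May 21, …, Jun 10, Jun 11, Jun 12, skipping weekends) reaches Wednesday, June 12, 2019.
The last day of the response period: 28 calendar days after June 12, 2019 is July 10, 2019.
The date on which the withholding of payment becomes due: July 10, 2019 + 52 days = August 31, 2019.

August 31, 2019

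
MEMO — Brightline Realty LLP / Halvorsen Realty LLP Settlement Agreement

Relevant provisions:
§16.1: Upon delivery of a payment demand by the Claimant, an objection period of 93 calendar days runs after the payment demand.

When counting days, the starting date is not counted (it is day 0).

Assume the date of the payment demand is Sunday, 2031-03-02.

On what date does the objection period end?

Adding 93 calendar days to 2031-03-02 gives 2031-06-03, which is the last day of the objection period.

2031-06-03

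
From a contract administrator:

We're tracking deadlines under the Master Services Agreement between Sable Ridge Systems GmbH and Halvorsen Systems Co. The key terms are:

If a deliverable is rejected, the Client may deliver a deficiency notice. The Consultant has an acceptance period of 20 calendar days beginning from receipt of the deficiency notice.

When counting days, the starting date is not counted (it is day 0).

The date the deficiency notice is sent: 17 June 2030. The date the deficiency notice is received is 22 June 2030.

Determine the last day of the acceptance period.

12 July 2030

The last day of the acceptance period: 20 calendar days after 22 June 2030 is 12 July 2030.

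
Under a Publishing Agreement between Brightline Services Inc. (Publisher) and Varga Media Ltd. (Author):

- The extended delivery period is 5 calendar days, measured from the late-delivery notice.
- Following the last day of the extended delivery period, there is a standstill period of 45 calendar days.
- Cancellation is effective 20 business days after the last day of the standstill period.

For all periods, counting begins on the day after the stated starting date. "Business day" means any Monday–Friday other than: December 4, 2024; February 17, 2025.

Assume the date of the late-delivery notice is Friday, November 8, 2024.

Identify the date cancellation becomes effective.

The last day of the extended delivery period: 5 calendar days after November 8, 2024 is November 13, 2024.
The last day of the standstill period: November 13, 2024 + 45 days = December 28, 2024.
The date cancellation becomes effective: 20 business days after Saturday, December 28, 2024, skipping weekends — Dec 30, Dec 31, Jan 1, Jan 2, …, Jan 22, Jan 23, Jan 24 — lands on Friday, January 24, 2025.

January 24, 2025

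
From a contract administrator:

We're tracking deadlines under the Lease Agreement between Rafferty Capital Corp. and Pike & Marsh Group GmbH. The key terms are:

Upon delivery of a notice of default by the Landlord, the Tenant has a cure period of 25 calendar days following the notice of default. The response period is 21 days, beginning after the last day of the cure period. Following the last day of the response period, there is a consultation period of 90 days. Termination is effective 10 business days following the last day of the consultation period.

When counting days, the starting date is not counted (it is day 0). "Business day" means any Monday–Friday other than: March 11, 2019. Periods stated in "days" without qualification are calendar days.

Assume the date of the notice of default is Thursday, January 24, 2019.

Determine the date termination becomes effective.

The last day of the cure period: January 24, 2019 + 25 days = February 18, 2019.
Adding 21 calendar days to February 18, 2019 gives March 11, 2019, which is the last day of the response period.
Adding 90 calendar days to March 11, 2019 gives June 9, 2019, which is the last day of the consultation period.
The date termination becomes effective: 10 business days after Sunday, June 9, 2019, skipping weekends — Jun 10, Jun 11, Jun 12, Jun 13, Jun 14, Jun 17, Jun 18, Jun 19, Jun 20, Jun 21 — lands on Friday, June 21, 2019.

June 21, 2019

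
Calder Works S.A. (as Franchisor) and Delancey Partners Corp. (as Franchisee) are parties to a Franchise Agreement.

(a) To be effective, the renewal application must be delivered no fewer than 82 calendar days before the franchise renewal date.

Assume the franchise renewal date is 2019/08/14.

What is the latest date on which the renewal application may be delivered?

2019/05/24

Counting back 82 calendar days from 2019/08/14 gives 2019/05/24.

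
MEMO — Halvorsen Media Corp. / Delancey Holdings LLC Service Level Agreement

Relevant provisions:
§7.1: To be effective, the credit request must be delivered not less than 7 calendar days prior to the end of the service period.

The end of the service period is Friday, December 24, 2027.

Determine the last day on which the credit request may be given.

December 17, 2027

December 24, 2027 minus 7 days is December 17, 2027.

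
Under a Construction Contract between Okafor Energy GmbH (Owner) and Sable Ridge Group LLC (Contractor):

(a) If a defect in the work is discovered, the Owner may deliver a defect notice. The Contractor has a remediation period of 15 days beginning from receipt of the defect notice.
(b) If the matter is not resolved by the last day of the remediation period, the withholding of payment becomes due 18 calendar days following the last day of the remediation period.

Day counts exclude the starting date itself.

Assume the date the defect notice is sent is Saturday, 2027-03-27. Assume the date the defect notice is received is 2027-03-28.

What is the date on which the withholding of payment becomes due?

The last day of the remediation period: 2027-03-28 + 15 days = 2027-04-12.
The date on which the withholding of payment becomes due: 2027-04-12 + 18 days = 2027-04-30.

2027-04-30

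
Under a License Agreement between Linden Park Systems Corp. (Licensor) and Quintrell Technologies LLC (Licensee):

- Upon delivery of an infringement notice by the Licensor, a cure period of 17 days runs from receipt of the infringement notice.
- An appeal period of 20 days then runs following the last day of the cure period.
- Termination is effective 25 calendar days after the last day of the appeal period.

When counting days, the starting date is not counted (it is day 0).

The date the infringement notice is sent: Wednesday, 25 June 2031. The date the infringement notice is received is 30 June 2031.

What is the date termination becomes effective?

Adding 17 calendar days to 30 June 2031 gives 17 July 2031, which is the last day of the cure period.
Adding 20 calendar days to 17 July 2031 gives 6 August 2031, which is the last day of the appeal period.
The date termination becomes effective: 6 August 2031 + 25 days = 31 August 2031.

31 August 2031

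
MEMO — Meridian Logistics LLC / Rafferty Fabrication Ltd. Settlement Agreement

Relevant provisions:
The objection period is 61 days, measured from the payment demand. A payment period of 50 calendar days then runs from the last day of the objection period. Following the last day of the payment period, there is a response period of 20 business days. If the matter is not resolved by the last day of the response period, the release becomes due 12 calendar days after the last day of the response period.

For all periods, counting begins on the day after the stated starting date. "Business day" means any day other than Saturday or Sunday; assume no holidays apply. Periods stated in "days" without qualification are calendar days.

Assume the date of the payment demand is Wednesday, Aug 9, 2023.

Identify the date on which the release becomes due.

The last day of the objection period: Aug 9, 2023 + 61 days = Oct 9, 2023.
The last day of the payment period: Oct 9, 2023 + 50 days = Nov 28, 2023.
The last day of the response period: 20 business days after Tuesday, Nov 28, 2023, skipping weekends — Nov 29, Nov 30, Dec 1, Dec 4, …, Dec 22, Dec 25, Dec 26 — lands on Tuesday, Dec 26, 2023.
The date on which the release becomes due: Dec 26, 2023 + 12 days = Jan 7, 2024.

Jan 7, 2024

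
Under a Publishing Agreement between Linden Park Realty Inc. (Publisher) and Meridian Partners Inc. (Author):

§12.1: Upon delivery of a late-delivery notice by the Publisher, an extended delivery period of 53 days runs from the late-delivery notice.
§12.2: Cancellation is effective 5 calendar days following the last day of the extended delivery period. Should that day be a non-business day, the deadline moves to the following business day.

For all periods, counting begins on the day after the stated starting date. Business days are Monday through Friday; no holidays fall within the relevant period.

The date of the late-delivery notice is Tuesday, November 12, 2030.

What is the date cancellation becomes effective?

The last day of the extended delivery period: 53 calendar days after November 12, 2030 is January 4, 2031.
The date cancellation becomes effective: 5 calendar days after January 4, 2031 is January 9, 2031. January 9, 2031 is a Thursday, so no roll-forward applies.

January 9, 2031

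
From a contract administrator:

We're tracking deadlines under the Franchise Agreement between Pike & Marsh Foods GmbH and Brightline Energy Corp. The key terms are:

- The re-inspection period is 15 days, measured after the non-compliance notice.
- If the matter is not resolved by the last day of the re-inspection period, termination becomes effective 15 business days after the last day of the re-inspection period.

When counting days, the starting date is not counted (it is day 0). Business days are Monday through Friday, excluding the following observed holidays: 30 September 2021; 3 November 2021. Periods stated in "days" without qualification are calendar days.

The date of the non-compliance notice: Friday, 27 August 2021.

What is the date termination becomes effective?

4 October 2021

The last day of the re-inspection period: 15 calendar days after 27 August 2021 is 11 September 2021.
The date termination becomes effective: 15 business days after Saturday, 11 September 2021, skipping weekends and the listed holiday on Sep 30 — Sep 13, Sep 14, Sep 15, Sep 16, …, Sep 29, Oct 1, Oct 4 — lands on Monday, 4 October 2021.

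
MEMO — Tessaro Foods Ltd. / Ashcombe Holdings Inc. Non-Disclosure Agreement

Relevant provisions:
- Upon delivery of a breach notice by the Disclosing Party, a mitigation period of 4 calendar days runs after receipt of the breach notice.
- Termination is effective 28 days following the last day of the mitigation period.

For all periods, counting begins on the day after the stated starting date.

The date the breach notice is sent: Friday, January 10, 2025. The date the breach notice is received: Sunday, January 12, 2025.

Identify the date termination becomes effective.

February 13, 2025

The last day of the mitigation period: 4 calendar days after January 12, 2025 is January 16, 2025.
The date termination becomes effective: January 16, 2025 + 28 days = February 13, 2025.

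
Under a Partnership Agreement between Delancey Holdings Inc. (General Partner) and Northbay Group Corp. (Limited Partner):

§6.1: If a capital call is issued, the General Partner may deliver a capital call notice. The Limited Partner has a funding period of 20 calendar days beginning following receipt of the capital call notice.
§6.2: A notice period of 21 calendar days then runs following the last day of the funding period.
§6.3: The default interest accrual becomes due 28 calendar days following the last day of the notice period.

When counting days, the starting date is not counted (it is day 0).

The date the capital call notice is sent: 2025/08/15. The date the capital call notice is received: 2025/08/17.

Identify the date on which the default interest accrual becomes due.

2025/10/25

The last day of the funding period: 2025/08/17 + 20 days = 2025/09/06.
The last day of the notice period: 2025/09/06 + 21 days = 2025/09/27.
The date on which the default interest accrual becomes due: 2025/09/27 + 28 days = 2025/10/25.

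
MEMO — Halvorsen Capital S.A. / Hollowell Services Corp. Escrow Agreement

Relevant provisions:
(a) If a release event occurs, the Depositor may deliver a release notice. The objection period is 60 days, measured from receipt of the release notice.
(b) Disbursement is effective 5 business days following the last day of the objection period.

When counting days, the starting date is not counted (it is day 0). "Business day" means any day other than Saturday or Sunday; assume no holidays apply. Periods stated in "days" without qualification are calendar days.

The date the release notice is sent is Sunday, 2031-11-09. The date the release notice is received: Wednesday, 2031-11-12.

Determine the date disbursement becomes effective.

2032-01-16

The last day of the objection period: 60 calendar days after 2031-11-12 is 2032-01-11.
From Sunday, 2032-01-11, 5 business days (Jan 12, Jan 13, Jan 14, Jan 15, Jan 16, skipping weekends) brings us to Friday, 2032-01-16, which is the date disbursement becomes effective.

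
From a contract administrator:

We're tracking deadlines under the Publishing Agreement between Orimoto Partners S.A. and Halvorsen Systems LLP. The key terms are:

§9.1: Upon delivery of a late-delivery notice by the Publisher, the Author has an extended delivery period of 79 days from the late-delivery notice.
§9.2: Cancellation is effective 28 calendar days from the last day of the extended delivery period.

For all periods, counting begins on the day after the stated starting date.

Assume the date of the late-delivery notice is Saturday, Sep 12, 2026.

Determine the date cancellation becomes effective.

Adding 79 calendar days to Sep 12, 2026 gives Nov 30, 2026, which is the last day of the extended delivery period.
The date cancellation becomes effective: Nov 30, 2026 + 28 days = Dec 28, 2026.

Dec 28, 2026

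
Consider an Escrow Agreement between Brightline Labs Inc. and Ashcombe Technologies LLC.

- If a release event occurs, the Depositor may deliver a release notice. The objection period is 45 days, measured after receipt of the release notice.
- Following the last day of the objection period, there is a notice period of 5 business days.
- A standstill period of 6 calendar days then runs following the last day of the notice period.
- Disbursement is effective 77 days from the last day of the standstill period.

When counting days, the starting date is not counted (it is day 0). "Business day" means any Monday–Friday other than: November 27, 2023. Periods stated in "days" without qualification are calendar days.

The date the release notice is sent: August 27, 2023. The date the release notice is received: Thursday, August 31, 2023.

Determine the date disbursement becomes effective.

January 11, 2024

Adding 45 calendar days to August 31, 2023 gives October 15, 2023, which is the last day of the objection period.
The last day of the notice period: 5 business days after Sunday, October 15, 2023, skipping weekends — Oct 16, Oct 17, Oct 18, Oct 19, Oct 20 — lands on Friday, October 20, 2023.
Adding 6 calendar days to October 20, 2023 gives October 26, 2023, which is the last day of the standstill period.
Adding 77 calendar days to October 26, 2023 gives January 11, 2024, which is the date disbursement becomes effective.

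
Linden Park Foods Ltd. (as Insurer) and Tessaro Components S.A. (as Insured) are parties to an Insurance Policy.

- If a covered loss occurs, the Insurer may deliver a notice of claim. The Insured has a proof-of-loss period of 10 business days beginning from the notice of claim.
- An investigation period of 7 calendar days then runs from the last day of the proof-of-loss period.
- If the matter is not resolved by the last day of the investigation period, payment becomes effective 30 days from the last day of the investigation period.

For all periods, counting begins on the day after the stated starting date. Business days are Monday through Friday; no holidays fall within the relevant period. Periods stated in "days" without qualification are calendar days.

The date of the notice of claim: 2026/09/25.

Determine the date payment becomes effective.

2026/11/15

From Friday, 2026/09/25, 10 business days (Sep 28, Sep 29, Sep 30, Oct 1, Oct 2, Oct 5, Oct 6, Oct 7, Oct 8, Oct 9, skipping weekends) brings us to Friday, 2026/10/09, which is the last day of the proof-of-loss period.
The last day of the investigation period: 2026/10/09 + 7 days = 2026/10/16.
The date payment becomes effective: 30 calendar days after 2026/10/16 is 2026/11/15.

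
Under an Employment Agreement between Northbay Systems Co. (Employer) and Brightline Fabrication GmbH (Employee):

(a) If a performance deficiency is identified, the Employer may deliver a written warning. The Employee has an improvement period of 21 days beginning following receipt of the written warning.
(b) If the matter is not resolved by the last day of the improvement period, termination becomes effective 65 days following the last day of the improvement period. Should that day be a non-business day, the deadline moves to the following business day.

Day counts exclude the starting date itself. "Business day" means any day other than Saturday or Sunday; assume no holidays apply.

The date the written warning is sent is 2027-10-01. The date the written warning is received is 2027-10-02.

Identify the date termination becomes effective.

2027-12-27

The last day of the improvement period: 21 calendar days after 2027-10-02 is 2027-10-23.
The date termination becomes effective: 2027-10-23 + 65 days = 2027-12-27. 2027-12-27 is a Monday, so no roll-forward applies.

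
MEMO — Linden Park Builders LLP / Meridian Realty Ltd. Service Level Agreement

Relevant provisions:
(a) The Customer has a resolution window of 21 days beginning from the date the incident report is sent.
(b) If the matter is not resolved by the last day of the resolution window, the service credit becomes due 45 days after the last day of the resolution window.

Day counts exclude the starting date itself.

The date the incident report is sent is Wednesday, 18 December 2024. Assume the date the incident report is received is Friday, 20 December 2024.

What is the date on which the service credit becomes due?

22 February 2025

The last day of the resolution window: 18 December 2024 + 21 days = 8 January 2025.
The date on which the service credit becomes due: 8 January 2025 + 45 days = 22 February 2025.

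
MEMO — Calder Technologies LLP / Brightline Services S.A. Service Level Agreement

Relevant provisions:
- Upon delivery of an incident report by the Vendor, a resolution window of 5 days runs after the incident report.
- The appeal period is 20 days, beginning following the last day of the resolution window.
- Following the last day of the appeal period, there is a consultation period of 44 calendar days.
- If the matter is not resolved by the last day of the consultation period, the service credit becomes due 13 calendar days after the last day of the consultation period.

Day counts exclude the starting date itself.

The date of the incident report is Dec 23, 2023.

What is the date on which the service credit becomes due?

The last day of the resolution window: 5 calendar days after Dec 23, 2023 is Dec 28, 2023.
The last day of the appeal period: 20 calendar days after Dec 28, 2023 is Jan 17, 2024.
The last day of the consultation period: Jan 17, 2024 + 44 days = Mar 1, 2024.
The date on which the service credit becomes due: 13 calendar days after Mar 1, 2024 is Mar 14, 2024.

Mar 14, 2024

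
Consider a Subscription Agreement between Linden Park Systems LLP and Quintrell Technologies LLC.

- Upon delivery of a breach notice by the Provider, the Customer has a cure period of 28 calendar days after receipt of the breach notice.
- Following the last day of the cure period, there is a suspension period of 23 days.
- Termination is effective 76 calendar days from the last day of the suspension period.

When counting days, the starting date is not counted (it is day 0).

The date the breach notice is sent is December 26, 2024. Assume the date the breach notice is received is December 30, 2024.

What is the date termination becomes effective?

The last day of the cure period: December 30, 2024 + 28 days = January 27, 2025.
The last day of the suspension period: 23 calendar days after January 27, 2025 is February 19, 2025.
The date termination becomes effective: 76 calendar days after February 19, 2025 is May 6, 2025.

May 6, 2025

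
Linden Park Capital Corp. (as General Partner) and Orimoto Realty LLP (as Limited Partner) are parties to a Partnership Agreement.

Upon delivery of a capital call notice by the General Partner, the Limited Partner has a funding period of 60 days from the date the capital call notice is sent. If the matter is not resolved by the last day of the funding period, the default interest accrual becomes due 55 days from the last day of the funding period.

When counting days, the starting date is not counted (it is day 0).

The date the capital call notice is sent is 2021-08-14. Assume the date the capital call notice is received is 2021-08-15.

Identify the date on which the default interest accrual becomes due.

Adding 60 calendar days to 2021-08-14 gives 2021-10-13, which is the last day of the funding period.
The date on which the default interest accrual becomes due: 2021-10-13 + 55 days = 2021-12-07.

2021-12-07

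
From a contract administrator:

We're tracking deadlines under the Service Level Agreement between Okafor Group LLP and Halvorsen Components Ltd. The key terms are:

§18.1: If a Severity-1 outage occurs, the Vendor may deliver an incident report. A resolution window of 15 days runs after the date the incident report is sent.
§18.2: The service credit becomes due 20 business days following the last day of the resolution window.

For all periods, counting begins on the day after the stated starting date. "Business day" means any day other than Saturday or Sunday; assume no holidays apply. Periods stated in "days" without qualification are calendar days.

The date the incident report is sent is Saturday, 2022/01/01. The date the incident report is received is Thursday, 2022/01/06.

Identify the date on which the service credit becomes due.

2022/02/11

The last day of the resolution window: 2022/01/01 + 15 days = 2022/01/16.
The date on which the service credit becomes due: 20 business days after Sunday, 2022/01/16, skipping weekends — Jan 17, Jan 18, Jan 19, Jan 20, …, Feb 9, Feb 10, Feb 11 — lands on Friday, 2022/02/11.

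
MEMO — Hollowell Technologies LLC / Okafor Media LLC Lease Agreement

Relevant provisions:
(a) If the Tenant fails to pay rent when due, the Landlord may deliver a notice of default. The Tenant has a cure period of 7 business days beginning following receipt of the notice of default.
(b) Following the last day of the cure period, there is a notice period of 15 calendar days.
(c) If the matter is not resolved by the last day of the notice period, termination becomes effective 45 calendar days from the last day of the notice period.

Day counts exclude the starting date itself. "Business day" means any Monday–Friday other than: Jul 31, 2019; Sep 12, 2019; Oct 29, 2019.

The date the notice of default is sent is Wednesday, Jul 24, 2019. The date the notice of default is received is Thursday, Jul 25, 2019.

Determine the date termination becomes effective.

Oct 5, 2019

The last day of the cure period: 7 business days after Thursday, Jul 25, 2019, skipping weekends and the listed holiday on Jul 31 — Jul 26, Jul 29, Jul 30, Aug 1, Aug 2, Aug 5, Aug 6 — lands on Tuesday, Aug 6, 2019.
Adding 15 calendar days to Aug 6, 2019 gives Aug 21, 2019, which is the last day of the notice period.
Adding 45 calendar days to Aug 21, 2019 gives Oct 5, 2019, which is the date termination becomes effective.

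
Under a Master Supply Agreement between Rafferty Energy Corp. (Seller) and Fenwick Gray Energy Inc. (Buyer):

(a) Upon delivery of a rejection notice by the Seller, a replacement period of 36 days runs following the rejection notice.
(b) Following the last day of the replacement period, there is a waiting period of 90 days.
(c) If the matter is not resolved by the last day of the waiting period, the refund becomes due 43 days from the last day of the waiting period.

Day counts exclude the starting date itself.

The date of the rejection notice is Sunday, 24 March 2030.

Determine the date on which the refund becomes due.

9 September 2030

The last day of the replacement period: 24 March 2030 + 36 days = 29 April 2030.
Adding 90 calendar days to 29 April 2030 gives 28 July 2030, which is the last day of the waiting period.
The date on which the refund becomes due: 28 July 2030 + 43 days = 9 September 2030.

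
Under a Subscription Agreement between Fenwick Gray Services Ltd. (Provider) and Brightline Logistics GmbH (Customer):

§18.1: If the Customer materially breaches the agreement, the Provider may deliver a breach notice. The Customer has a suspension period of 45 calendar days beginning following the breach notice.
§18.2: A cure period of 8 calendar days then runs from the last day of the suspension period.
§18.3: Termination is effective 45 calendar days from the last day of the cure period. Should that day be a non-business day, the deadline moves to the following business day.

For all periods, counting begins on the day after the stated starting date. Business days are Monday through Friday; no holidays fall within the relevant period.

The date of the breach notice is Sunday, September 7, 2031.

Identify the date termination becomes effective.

Adding 45 calendar days to September 7, 2031 gives October 22, 2031, which is the last day of the suspension period.
The last day of the cure period: 8 calendar days after October 22, 2031 is October 30, 2031.
The date termination becomes effective: October 30, 2031 + 45 days = December 14, 2031. That falls on a Sunday, so it rolls to the next business day, Monday, December 15, 2031.

December 15, 2031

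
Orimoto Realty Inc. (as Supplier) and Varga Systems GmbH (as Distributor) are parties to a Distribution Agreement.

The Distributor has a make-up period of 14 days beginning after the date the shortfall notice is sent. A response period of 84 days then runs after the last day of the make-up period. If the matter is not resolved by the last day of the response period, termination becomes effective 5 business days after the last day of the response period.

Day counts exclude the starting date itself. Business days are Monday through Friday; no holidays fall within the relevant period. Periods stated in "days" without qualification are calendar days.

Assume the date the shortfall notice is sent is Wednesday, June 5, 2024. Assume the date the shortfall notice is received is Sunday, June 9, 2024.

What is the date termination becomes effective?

The last day of the make-up period: 14 calendar days after June 5, 2024 is June 19, 2024.
The last day of the response period: 84 calendar days after June 19, 2024 is September 11, 2024.
From Wednesday, September 11, 2024, 5 business days (Sep 12, Sep 13, Sep 16, Sep 17, Sep 18, skipping weekends) brings us to Wednesday, September 18, 2024, which is the date termination becomes effective.

September 18, 2024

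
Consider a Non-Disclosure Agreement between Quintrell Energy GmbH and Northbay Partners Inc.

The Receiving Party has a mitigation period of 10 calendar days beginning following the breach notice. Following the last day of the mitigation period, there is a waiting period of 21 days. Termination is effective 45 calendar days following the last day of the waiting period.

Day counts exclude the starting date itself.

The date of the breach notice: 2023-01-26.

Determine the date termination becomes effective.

2023-04-12

Adding 10 calendar days to 2023-01-26 gives 2023-02-05, which is the last day of the mitigation period.
The last day of the waiting period: 2023-02-05 + 21 days = 2023-02-26.
Adding 45 calendar days to 2023-02-26 gives 2023-04-12, which is the date termination becomes effective.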